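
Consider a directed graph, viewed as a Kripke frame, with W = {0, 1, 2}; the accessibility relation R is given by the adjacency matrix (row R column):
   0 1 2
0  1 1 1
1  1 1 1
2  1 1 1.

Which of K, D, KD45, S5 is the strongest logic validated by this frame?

Serial (axiom D): yes — every world has a successor (e.g. 0 R 0).
Euclidean (axiom 5): yes — any two successors of a common world are R-related.
Transitive (axiom 4): yes — every two-step R-path is closed by a direct edge.
Reflexive (axiom T): yes — every world is R-related to itself.
So F validates K, D, KD45, S5. The strongest is S5.

S5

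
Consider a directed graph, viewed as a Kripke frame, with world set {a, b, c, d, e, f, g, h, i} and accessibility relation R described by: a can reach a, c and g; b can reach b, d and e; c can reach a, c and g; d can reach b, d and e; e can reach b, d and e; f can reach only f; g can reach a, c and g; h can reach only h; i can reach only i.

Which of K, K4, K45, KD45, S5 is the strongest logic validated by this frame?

S5

Transitive (axiom 4): yes — every two-step R-path is closed by a direct edge.
Euclidean (axiom 5): yes — any two successors of a common world are R-related.
Serial (axiom D): yes — every world has a successor (e.g. a R a).
Reflexive (axiom T): yes — every world is R-related to itself.
So F validates K, K4, K45, KD45, S5. The strongest is S5.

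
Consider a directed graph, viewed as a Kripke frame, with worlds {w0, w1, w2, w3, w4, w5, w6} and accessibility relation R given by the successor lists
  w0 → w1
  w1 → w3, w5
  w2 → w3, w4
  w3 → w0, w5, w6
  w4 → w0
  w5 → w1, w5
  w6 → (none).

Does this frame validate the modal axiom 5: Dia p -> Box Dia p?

The schema 5 characterises exactly the Euclidean frames.
Euclidean: no — w1 R w5 and w1 R w3, but not w5 R w3.

No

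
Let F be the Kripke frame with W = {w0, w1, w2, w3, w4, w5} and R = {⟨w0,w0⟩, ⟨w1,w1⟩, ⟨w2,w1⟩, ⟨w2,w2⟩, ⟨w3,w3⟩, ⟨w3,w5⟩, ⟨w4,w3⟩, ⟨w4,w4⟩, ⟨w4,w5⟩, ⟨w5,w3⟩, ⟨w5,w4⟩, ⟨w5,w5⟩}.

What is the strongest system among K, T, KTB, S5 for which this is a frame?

T

Reflexive (axiom T): yes — every world is R-related to itself.
Symmetric (axiom B): no — w2 R w1 but not w1 R w2.
Euclidean (axiom 5): no — w5 R w3 and w5 R w4, but not w3 R w4.
So F validates K, T; KTB would additionally require R to be symmetric. The strongest is T.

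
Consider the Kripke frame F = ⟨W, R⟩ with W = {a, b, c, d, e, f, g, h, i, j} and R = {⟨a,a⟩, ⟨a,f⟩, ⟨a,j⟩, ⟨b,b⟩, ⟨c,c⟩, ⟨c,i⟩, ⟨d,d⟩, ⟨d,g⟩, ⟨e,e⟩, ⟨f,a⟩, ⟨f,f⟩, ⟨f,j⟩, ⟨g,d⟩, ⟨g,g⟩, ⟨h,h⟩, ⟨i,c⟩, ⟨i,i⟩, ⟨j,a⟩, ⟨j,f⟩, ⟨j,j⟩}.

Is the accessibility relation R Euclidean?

Euclidean: yes — any two successors of a common world are R-related.

Yes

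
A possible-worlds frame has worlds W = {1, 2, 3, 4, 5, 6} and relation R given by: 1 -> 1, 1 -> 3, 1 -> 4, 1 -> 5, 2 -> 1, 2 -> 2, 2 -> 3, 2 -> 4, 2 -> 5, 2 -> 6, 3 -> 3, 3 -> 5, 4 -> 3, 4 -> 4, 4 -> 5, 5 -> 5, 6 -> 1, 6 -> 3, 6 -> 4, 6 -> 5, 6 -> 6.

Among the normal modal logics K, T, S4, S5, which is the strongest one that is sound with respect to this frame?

S4

Reflexive (axiom T): yes — every world is R-related to itself.
Transitive (axiom 4): yes — every two-step R-path is closed by a direct edge.
Euclidean (axiom 5): no — 1 R 3 and 1 R 4, but not 3 R 4.
So F validates K, T, S4; S5 would additionally require R to be Euclidean. The strongest is S4.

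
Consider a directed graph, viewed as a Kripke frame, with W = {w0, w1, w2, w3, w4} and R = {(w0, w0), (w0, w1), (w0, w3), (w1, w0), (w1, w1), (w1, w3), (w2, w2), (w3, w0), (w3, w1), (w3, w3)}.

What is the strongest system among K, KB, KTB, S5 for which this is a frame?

Symmetric (axiom B): yes — every pair in R has its reverse in R.
Reflexive (axiom T): no — w4 is not related to itself.
Euclidean (axiom 5): yes — any two successors of a common world are R-related.
So F validates K, KB; KTB would additionally require R to be reflexive. The strongest is KB.

KB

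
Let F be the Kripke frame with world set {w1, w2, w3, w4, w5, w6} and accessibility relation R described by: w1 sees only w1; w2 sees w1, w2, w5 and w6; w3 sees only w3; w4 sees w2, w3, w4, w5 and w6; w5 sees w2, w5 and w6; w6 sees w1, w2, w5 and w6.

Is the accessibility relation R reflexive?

Yes

Reflexive: yes — every world is R-related to itself.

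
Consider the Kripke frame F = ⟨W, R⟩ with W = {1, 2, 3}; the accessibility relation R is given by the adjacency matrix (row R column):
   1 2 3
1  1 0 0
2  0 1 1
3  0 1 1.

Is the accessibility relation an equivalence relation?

Reflexive: yes — every world is R-related to itself.
Symmetric: yes — every pair in R has its reverse in R.
Transitive: yes — every two-step R-path is closed by a direct edge.
So R is an equivalence relation.

Yes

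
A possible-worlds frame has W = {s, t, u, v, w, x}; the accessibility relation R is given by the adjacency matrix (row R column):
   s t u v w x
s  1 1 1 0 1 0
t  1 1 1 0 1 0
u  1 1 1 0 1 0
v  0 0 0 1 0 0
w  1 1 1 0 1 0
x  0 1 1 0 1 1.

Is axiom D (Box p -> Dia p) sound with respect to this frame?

By correspondence theory, D is valid on a frame iff R is serial.
Serial: yes — every world has a successor (e.g. s R s).

Yes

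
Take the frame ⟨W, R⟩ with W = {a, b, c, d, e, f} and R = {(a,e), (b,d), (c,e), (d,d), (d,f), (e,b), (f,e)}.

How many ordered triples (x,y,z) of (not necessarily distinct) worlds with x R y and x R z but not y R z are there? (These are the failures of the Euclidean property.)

6

Enumerating: (a,e,e), (c,e,e), (d,f,d), (d,f,f), (e,b,b), (f,e,e).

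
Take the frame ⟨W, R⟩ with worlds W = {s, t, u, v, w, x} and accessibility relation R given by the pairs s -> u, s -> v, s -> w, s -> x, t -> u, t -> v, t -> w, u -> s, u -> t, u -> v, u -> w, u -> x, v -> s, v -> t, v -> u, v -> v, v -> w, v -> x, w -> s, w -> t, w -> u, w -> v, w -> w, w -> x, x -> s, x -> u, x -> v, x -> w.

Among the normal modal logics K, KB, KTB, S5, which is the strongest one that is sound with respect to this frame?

Symmetric (axiom B): yes — every pair in R has its reverse in R.
Reflexive (axiom T): no — s is not related to itself.
Euclidean (axiom 5): no — u R s and u R t, but not s R t.
So F validates K, KB; KTB would additionally require R to be reflexive. The strongest is KB.

KB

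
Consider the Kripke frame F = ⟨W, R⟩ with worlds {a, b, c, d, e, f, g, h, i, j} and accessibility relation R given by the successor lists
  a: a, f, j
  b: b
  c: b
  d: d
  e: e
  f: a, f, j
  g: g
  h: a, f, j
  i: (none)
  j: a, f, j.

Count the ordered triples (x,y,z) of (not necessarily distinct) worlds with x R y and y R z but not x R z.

0

R is transitive; there are no such tuples.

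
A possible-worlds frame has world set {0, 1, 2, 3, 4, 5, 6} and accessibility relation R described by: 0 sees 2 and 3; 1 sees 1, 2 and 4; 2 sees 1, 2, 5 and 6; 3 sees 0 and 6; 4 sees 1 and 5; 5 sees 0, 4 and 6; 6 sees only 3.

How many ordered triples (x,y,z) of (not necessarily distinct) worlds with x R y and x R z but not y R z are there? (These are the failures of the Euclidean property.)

32

Enumerating: (0,2,3), (0,3,2), (0,3,3), (1,2,4), (1,4,2), (1,4,4), (2,1,5), (2,1,6), (2,5,1), (2,5,2), (2,5,5), (2,6,1), … and 20 more.
Total: 32.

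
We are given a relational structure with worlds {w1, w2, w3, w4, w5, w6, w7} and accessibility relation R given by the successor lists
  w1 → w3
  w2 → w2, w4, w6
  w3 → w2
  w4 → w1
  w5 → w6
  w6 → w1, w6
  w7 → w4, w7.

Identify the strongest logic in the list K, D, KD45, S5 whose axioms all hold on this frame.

D

Serial (axiom D): yes — every world has a successor (e.g. w1 R w3).
Euclidean (axiom 5): no — w2 R w4 and w2 R w6, but not w4 R w6.
Transitive (axiom 4): no — w1 R w3 and w3 R w2, but not w1 R w2.
Reflexive (axiom T): no — w1 is not related to itself.
So F validates K, D; KD45 would additionally require R to be Euclidean and transitive. The strongest is D.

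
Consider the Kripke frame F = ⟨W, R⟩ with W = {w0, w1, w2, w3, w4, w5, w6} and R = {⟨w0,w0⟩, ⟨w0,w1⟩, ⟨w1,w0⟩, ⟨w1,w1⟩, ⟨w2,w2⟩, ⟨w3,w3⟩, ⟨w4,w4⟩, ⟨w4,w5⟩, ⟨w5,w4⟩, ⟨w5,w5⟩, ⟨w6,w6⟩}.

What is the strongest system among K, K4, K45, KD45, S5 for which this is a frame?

Transitive (axiom 4): yes — every two-step R-path is closed by a direct edge.
Euclidean (axiom 5): yes — any two successors of a common world are R-related.
Serial (axiom D): yes — every world has a successor (e.g. w0 R w0).
Reflexive (axiom T): yes — every world is R-related to itself.
So F validates K, K4, K45, KD45, S5. The strongest is S5.

S5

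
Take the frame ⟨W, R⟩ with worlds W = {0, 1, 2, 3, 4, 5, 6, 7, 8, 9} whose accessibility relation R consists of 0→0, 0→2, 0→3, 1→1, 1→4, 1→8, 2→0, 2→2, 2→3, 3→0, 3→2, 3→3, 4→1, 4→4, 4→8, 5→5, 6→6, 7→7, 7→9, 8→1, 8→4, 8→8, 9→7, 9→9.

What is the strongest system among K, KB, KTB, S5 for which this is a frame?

S5

Symmetric (axiom B): yes — every pair in R has its reverse in R.
Reflexive (axiom T): yes — every world is R-related to itself.
Euclidean (axiom 5): yes — any two successors of a common world are R-related.
So F validates K, KB, KTB, S5. The strongest is S5.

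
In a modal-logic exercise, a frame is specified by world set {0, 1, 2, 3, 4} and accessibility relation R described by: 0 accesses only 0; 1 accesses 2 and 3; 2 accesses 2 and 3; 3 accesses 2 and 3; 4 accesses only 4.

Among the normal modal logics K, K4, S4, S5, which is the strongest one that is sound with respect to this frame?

Transitive (axiom 4): yes — every two-step R-path is closed by a direct edge.
Reflexive (axiom T): no — 1 is not related to itself.
Euclidean (axiom 5): yes — any two successors of a common world are R-related.
So F validates K, K4; S4 would additionally require R to be reflexive. The strongest is K4.

K4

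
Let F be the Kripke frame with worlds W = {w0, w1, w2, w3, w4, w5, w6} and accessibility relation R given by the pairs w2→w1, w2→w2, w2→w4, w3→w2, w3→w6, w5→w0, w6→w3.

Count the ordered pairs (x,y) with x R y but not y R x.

4

Enumerating: (w2,w1), (w2,w4), (w3,w2), (w5,w0).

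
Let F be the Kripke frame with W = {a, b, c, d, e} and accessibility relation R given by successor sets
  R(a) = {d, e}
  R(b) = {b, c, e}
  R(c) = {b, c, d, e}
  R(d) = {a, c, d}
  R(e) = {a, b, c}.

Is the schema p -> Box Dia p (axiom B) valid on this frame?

Axiom B corresponds to the accessibility relation being symmetric.
Symmetric: yes — every pair in R has its reverse in R.

Yes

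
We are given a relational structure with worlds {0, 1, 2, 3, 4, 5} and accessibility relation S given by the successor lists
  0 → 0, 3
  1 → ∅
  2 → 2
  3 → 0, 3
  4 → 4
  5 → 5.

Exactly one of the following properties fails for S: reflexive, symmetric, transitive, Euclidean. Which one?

Reflexive: no — 1 is not related to itself.
Symmetric: yes — every pair in S has its reverse in S.
Transitive: yes — every two-step S-path is closed by a direct edge.
Euclidean: yes — any two successors of a common world are S-related.
Only reflexive fails.

reflexive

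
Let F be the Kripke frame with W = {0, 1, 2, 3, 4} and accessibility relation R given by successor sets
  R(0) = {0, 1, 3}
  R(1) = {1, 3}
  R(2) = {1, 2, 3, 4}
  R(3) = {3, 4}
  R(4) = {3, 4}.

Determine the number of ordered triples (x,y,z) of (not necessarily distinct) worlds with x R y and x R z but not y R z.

10

Enumerating: (0,1,0), (0,3,0), (0,3,1), (1,3,1), (2,1,2), (2,1,4), (2,3,1), (2,3,2), (2,4,1), (2,4,2).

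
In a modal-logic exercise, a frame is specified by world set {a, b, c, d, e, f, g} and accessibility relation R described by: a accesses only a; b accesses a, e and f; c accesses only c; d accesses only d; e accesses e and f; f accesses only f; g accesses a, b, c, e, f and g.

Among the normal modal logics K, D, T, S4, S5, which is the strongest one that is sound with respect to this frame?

D

Serial (axiom D): yes — every world has a successor (e.g. a R a).
Reflexive (axiom T): no — b is not related to itself.
Transitive (axiom 4): yes — every two-step R-path is closed by a direct edge.
Euclidean (axiom 5): no — b R a and b R e, but not a R e.
So F validates K, D; T would additionally require R to be reflexive. The strongest is D.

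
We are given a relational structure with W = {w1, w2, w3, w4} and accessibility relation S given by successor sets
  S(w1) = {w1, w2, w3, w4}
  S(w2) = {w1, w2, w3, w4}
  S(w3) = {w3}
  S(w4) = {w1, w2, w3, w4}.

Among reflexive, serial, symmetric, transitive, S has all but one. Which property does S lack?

Reflexive: yes — every world is S-related to itself.
Serial: yes — every world has a successor (e.g. w1 S w1).
Symmetric: no — w1 S w3 but not w3 S w1.
Transitive: yes — every two-step S-path is closed by a direct edge.
Only symmetric fails.

symmetric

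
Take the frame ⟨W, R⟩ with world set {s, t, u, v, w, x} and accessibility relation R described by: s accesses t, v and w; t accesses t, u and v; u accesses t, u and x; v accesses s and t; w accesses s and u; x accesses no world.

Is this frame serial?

No

Serial: no — x has no R-successor.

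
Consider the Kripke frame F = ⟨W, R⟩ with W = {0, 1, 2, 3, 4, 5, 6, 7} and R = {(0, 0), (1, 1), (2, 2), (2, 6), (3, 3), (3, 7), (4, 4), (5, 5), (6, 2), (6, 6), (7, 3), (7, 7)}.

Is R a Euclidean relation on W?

Euclidean: yes — any two successors of a common world are R-related.

Yes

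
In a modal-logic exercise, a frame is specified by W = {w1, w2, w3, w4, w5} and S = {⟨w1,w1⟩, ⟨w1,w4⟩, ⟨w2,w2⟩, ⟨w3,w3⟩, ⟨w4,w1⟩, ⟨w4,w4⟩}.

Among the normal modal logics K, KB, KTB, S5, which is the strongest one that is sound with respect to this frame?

Symmetric (axiom B): yes — every pair in S has its reverse in S.
Reflexive (axiom T): no — w5 is not related to itself.
Euclidean (axiom 5): yes — any two successors of a common world are S-related.
So F validates K, KB; KTB would additionally require S to be reflexive. The strongest is KB.

KB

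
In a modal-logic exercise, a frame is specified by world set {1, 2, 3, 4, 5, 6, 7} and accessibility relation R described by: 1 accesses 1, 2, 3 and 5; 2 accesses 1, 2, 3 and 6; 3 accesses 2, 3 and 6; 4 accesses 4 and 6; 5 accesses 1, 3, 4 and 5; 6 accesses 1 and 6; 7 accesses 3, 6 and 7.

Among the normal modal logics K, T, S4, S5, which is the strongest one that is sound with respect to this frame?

T

Reflexive (axiom T): yes — every world is R-related to itself.
Transitive (axiom 4): no — 1 R 2 and 2 R 6, but not 1 R 6.
Euclidean (axiom 5): no — 1 R 2 and 1 R 5, but not 2 R 5.
So F validates K, T; S4 would additionally require R to be transitive. The strongest is T.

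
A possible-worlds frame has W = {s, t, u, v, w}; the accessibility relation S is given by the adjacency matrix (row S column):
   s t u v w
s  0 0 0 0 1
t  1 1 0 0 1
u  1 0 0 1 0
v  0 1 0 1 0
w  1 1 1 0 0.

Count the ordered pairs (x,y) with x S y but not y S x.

Enumerating: (t,s), (u,s), (u,v), (v,t), (w,u).

5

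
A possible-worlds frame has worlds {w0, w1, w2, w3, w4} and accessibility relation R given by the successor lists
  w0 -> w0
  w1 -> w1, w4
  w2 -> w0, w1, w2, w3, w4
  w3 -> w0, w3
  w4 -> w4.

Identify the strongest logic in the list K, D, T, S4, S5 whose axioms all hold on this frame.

Serial (axiom D): yes — every world has a successor (e.g. w0 R w0).
Reflexive (axiom T): yes — every world is R-related to itself.
Transitive (axiom 4): yes — every two-step R-path is closed by a direct edge.
Euclidean (axiom 5): no — w2 R w0 and w2 R w1, but not w0 R w1.
So F validates K, D, T, S4; S5 would additionally require R to be Euclidean. The strongest is S4.

S4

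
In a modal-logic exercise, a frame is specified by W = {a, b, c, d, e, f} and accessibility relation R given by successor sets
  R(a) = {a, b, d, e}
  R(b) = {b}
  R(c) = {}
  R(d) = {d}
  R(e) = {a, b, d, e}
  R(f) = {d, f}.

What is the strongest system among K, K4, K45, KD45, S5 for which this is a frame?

K4

Transitive (axiom 4): yes — every two-step R-path is closed by a direct edge.
Euclidean (axiom 5): no — a R b and a R d, but not b R d.
Serial (axiom D): no — c has no R-successor.
Reflexive (axiom T): no — c is not related to itself.
So F validates K, K4; K45 would additionally require R to be Euclidean. The strongest is K4.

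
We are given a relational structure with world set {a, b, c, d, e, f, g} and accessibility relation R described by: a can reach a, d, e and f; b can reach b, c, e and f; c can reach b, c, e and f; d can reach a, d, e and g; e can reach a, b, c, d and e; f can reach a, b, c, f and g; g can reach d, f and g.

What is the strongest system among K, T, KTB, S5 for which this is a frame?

KTB

Reflexive (axiom T): yes — every world is R-related to itself.
Symmetric (axiom B): yes — every pair in R has its reverse in R.
Euclidean (axiom 5): no — a R d and a R f, but not d R f.
So F validates K, T, KTB; S5 would additionally require R to be Euclidean. The strongest is KTB.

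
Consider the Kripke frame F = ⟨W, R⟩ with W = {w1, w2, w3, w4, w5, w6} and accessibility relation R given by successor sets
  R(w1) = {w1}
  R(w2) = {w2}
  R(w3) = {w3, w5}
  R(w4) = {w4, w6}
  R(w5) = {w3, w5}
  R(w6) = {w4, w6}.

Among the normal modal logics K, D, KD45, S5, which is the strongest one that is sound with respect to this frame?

S5

Serial (axiom D): yes — every world has a successor (e.g. w1 R w1).
Euclidean (axiom 5): yes — any two successors of a common world are R-related.
Transitive (axiom 4): yes — every two-step R-path is closed by a direct edge.
Reflexive (axiom T): yes — every world is R-related to itself.
So F validates K, D, KD45, S5. The strongest is S5.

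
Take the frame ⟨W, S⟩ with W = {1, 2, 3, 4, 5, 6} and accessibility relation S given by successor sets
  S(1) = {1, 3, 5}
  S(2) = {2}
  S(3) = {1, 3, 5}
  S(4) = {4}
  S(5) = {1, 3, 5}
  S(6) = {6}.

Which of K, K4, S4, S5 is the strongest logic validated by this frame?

Transitive (axiom 4): yes — every two-step S-path is closed by a direct edge.
Reflexive (axiom T): yes — every world is S-related to itself.
Euclidean (axiom 5): yes — any two successors of a common world are S-related.
So F validates K, K4, S4, S5. The strongest is S5.

S5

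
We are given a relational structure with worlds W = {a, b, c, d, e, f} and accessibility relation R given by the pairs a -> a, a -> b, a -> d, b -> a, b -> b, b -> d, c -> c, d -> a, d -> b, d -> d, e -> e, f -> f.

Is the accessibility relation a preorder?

Yes

Reflexive: yes — every world is R-related to itself.
Transitive: yes — every two-step R-path is closed by a direct edge.
So R is a preorder.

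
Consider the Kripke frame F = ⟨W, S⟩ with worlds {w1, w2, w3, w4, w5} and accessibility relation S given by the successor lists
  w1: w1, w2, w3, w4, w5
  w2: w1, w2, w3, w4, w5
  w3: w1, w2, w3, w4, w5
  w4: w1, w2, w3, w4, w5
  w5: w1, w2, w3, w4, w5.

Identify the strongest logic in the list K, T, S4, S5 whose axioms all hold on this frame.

Reflexive (axiom T): yes — every world is S-related to itself.
Transitive (axiom 4): yes — every two-step S-path is closed by a direct edge.
Euclidean (axiom 5): yes — any two successors of a common world are S-related.
So F validates K, T, S4, S5. The strongest is S5.

S5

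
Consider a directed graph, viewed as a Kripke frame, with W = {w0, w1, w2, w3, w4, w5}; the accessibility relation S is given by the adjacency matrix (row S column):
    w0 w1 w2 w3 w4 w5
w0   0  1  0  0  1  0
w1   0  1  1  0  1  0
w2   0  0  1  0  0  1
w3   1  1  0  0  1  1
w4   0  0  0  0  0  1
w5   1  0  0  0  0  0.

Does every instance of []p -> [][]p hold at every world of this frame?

No

By correspondence theory, 4 is valid on a frame iff S is transitive.
Transitive: no — w0 S w1 and w1 S w2, but not w0 S w2.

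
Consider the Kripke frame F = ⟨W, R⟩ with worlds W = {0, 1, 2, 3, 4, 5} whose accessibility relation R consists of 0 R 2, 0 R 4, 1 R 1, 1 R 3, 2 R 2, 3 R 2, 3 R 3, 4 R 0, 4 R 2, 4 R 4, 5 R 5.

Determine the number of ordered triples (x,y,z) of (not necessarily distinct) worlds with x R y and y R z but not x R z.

Enumerating: (0,4,0), (1,3,2).

2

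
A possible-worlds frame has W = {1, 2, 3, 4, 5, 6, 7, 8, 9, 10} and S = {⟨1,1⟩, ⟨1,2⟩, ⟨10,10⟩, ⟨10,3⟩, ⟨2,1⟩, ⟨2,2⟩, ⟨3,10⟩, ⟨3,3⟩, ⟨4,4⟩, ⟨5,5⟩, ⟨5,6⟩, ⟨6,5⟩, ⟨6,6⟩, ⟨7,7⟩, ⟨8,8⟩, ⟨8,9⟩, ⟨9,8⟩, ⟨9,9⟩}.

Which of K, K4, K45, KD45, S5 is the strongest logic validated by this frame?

Transitive (axiom 4): yes — every two-step S-path is closed by a direct edge.
Euclidean (axiom 5): yes — any two successors of a common world are S-related.
Serial (axiom D): yes — every world has a successor (e.g. 1 S 1).
Reflexive (axiom T): yes — every world is S-related to itself.
So F validates K, K4, K45, KD45, S5. The strongest is S5.

S5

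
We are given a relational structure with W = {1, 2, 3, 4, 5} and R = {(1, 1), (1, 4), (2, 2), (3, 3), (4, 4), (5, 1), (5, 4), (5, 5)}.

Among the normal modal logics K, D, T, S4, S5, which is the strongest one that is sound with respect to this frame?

Serial (axiom D): yes — every world has a successor (e.g. 1 R 1).
Reflexive (axiom T): yes — every world is R-related to itself.
Transitive (axiom 4): yes — every two-step R-path is closed by a direct edge.
Euclidean (axiom 5): no — 5 R 4 and 5 R 1, but not 4 R 1.
So F validates K, D, T, S4; S5 would additionally require R to be Euclidean. The strongest is S4.

S4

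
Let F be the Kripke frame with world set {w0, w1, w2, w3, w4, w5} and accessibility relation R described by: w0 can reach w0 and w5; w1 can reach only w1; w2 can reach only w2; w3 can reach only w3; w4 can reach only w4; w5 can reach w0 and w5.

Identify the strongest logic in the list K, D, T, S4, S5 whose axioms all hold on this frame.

Serial (axiom D): yes — every world has a successor (e.g. w0 R w0).
Reflexive (axiom T): yes — every world is R-related to itself.
Transitive (axiom 4): yes — every two-step R-path is closed by a direct edge.
Euclidean (axiom 5): yes — any two successors of a common world are R-related.
So F validates K, D, T, S4, S5. The strongest is S5.

S5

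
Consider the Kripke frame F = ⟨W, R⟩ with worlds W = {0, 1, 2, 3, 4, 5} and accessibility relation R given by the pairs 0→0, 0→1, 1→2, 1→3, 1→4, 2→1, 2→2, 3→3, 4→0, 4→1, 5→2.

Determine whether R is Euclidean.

No

Euclidean: no — 1 R 2 and 1 R 3, but not 2 R 3.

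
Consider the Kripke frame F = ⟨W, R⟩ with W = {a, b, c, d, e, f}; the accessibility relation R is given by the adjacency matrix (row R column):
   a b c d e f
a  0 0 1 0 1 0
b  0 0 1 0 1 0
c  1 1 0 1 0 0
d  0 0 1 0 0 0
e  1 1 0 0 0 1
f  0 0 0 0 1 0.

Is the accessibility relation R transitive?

No

Transitive: no — a R c and c R b, but not a R b.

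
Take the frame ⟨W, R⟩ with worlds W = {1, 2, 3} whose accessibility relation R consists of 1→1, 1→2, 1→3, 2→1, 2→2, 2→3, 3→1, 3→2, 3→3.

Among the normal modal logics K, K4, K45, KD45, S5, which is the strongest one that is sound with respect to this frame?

Transitive (axiom 4): yes — every two-step R-path is closed by a direct edge.
Euclidean (axiom 5): yes — any two successors of a common world are R-related.
Serial (axiom D): yes — every world has a successor (e.g. 1 R 1).
Reflexive (axiom T): yes — every world is R-related to itself.
So F validates K, K4, K45, KD45, S5. The strongest is S5.

S5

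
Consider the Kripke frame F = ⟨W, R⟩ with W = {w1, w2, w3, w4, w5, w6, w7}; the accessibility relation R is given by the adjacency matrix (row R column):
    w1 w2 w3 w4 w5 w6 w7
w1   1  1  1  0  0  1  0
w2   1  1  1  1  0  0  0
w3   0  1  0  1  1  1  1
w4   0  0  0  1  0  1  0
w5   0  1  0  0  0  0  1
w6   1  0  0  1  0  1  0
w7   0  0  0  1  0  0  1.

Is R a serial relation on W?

Yes

Serial: yes — every world has a successor (e.g. w1 R w1).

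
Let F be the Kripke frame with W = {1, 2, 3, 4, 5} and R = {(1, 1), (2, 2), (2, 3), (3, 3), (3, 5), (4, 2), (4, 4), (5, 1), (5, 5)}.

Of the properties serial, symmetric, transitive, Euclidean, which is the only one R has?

serial

Serial: yes — every world has a successor (e.g. 1 R 1).
Symmetric: no — 2 R 3 but not 3 R 2.
Transitive: no — 2 R 3 and 3 R 5, but not 2 R 5.
Euclidean: no — 2 R 3 and 2 R 2, but not 3 R 2.
Only serial holds.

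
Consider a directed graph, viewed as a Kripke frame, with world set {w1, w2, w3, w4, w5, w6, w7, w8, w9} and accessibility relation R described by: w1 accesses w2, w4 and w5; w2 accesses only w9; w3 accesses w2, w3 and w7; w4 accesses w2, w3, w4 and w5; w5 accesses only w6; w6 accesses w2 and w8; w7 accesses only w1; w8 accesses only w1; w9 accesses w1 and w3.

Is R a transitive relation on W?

No

Transitive: no — w1 R w2 and w2 R w9, but not w1 R w9.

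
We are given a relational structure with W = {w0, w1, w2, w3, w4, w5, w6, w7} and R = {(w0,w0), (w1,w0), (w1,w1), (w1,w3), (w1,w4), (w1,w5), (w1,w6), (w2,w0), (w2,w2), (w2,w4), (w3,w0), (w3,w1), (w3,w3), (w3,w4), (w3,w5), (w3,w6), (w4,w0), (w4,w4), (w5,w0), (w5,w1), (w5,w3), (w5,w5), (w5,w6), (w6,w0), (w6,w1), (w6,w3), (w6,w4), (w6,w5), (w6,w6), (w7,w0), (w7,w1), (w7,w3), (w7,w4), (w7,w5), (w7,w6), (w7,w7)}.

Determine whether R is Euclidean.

Euclidean: no — w1 R w0 and w1 R w3, but not w0 R w3.

No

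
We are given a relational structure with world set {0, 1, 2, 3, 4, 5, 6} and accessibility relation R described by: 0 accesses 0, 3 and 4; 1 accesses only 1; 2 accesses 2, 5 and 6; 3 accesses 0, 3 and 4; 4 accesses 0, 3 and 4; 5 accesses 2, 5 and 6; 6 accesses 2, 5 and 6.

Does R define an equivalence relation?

Reflexive: yes — every world is R-related to itself.
Symmetric: yes — every pair in R has its reverse in R.
Transitive: yes — every two-step R-path is closed by a direct edge.
So R is an equivalence relation.

Yes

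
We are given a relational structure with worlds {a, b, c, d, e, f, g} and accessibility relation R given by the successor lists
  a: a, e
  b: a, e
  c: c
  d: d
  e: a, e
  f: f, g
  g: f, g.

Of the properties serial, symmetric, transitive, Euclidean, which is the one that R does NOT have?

Serial: yes — every world has a successor (e.g. a R a).
Symmetric: no — b R a but not a R b.
Transitive: yes — every two-step R-path is closed by a direct edge.
Euclidean: yes — any two successors of a common world are R-related.
Only symmetric fails.

symmetric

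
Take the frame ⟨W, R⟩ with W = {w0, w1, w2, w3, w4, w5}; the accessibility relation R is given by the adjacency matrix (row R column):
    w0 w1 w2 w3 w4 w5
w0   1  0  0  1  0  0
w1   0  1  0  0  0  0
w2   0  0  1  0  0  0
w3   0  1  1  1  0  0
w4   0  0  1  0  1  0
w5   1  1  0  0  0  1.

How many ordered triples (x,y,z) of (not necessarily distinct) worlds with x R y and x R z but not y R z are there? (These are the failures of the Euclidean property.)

Enumerating: (w0,w3,w0), (w3,w1,w2), (w3,w1,w3), (w3,w2,w1), (w3,w2,w3), (w4,w2,w4), (w5,w0,w1), (w5,w0,w5), (w5,w1,w0), (w5,w1,w5).

10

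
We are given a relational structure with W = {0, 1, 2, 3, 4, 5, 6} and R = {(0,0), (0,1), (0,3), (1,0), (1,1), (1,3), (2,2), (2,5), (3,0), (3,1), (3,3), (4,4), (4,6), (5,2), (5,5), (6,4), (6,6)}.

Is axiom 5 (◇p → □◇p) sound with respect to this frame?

Yes

By correspondence theory, 5 is valid on a frame iff R is Euclidean.
Euclidean: yes — any two successors of a common world are R-related.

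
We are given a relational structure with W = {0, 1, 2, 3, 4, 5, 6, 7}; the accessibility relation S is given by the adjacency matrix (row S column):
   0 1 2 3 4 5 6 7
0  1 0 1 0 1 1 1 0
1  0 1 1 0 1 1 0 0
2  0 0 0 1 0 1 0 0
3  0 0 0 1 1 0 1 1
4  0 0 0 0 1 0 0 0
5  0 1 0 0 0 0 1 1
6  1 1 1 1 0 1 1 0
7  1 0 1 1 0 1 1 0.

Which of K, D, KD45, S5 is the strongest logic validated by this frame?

Serial (axiom D): yes — every world has a successor (e.g. 0 S 0).
Euclidean (axiom 5): no — 0 S 2 and 0 S 4, but not 2 S 4.
Transitive (axiom 4): no — 0 S 2 and 2 S 3, but not 0 S 3.
Reflexive (axiom T): no — 2 is not related to itself.
So F validates K, D; KD45 would additionally require S to be Euclidean and transitive. The strongest is D.

D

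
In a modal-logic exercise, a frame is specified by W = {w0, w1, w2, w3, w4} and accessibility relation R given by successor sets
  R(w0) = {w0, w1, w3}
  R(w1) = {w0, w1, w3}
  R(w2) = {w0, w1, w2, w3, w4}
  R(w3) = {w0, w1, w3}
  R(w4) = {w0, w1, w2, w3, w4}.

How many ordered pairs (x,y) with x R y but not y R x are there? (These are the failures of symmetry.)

Enumerating: (w2,w0), (w2,w1), (w2,w3), (w4,w0), (w4,w1), (w4,w3).

6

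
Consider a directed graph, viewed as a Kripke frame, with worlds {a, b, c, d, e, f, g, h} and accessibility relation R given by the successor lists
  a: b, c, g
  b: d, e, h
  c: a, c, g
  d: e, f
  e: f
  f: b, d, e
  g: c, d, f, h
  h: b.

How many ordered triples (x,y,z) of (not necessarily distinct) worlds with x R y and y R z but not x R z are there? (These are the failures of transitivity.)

Enumerating: (a,b,d), (a,b,e), (a,b,h), (a,c,a), (a,g,d), (a,g,f), (a,g,h), (b,d,f), (b,e,f), (b,h,b), (c,a,b), (c,g,d), … and 19 more.
Total: 31.

31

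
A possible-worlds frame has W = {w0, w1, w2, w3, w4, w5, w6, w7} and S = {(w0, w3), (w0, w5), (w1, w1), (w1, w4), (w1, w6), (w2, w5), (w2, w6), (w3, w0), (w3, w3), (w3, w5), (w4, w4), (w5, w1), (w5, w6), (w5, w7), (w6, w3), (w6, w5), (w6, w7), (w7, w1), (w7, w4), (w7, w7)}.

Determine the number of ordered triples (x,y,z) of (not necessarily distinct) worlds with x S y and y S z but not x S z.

Enumerating: (w0,w3,w0), (w0,w5,w1), (w0,w5,w6), (w0,w5,w7), (w1,w6,w3), (w1,w6,w5), (w1,w6,w7), (w2,w5,w1), (w2,w5,w7), (w2,w6,w3), (w2,w6,w7), (w3,w5,w1), … and 12 more.
Total: 24.

24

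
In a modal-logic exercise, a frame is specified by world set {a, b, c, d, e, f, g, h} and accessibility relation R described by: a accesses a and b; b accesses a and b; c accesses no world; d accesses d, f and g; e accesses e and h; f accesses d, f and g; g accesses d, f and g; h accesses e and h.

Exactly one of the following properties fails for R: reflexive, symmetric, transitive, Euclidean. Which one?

reflexive

Reflexive: no — c is not related to itself.
Symmetric: yes — every pair in R has its reverse in R.
Transitive: yes — every two-step R-path is closed by a direct edge.
Euclidean: yes — any two successors of a common world are R-related.
Only reflexive fails.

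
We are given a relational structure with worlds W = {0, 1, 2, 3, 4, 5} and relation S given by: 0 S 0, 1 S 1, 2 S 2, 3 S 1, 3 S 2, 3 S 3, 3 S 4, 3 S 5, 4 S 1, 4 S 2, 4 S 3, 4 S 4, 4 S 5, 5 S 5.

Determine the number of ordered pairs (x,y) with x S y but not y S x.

6

Enumerating: (3,1), (3,2), (3,5), (4,1), (4,2), (4,5).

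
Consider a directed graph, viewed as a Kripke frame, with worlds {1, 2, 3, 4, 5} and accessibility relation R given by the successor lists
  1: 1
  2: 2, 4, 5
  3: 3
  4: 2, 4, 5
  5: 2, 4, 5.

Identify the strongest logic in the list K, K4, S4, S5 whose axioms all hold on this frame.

Transitive (axiom 4): yes — every two-step R-path is closed by a direct edge.
Reflexive (axiom T): yes — every world is R-related to itself.
Euclidean (axiom 5): yes — any two successors of a common world are R-related.
So F validates K, K4, S4, S5. The strongest is S5.

S5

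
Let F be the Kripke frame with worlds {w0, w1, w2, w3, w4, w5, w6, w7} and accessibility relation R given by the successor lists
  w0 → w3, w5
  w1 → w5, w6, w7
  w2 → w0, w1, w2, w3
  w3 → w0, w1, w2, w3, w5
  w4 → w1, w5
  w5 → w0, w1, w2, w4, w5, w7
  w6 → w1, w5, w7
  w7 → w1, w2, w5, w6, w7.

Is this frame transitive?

Transitive: no — w0 R w3 and w3 R w1, but not w0 R w1.

No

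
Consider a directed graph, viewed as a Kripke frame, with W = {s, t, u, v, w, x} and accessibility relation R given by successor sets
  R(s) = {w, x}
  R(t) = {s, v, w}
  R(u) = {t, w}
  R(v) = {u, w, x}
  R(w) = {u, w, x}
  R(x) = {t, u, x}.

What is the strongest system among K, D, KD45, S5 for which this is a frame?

D

Serial (axiom D): yes — every world has a successor (e.g. s R w).
Euclidean (axiom 5): no — s R x and s R w, but not x R w.
Transitive (axiom 4): no — s R w and w R u, but not s R u.
Reflexive (axiom T): no — s is not related to itself.
So F validates K, D; KD45 would additionally require R to be Euclidean and transitive. The strongest is D.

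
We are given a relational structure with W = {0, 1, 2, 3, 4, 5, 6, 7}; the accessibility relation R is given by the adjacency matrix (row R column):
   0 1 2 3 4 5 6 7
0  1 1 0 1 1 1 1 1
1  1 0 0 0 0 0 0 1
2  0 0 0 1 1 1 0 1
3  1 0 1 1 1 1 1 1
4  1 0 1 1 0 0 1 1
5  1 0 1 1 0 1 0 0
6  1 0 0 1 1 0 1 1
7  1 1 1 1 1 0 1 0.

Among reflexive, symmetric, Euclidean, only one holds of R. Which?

symmetric

Reflexive: no — 1 is not related to itself.
Symmetric: yes — every pair in R has its reverse in R.
Euclidean: no — 0 R 1 and 0 R 3, but not 1 R 3.
Only symmetric holds.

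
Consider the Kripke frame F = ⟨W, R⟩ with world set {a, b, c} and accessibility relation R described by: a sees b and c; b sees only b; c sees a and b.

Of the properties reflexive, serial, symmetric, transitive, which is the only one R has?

serial

Reflexive: no — a is not related to itself.
Serial: yes — every world has a successor (e.g. a R b).
Symmetric: no — a R b but not b R a.
Transitive: no — a R c and c R a, but not a R a.
Only serial holds.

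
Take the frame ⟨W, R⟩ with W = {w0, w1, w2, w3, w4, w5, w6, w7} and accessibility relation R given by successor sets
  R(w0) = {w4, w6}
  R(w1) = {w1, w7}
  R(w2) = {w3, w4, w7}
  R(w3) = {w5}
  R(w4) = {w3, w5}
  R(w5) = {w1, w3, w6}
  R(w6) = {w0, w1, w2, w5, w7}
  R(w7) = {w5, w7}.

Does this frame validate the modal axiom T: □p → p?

The schema T characterises exactly the reflexive frames.
Reflexive: no — w0 is not related to itself.

No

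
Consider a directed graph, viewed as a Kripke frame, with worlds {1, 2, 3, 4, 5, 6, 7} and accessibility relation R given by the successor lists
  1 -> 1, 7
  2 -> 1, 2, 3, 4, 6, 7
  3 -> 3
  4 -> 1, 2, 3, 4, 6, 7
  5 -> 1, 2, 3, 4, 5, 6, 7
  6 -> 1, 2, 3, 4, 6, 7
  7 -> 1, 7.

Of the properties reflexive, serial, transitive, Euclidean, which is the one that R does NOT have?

Reflexive: yes — every world is R-related to itself.
Serial: yes — every world has a successor (e.g. 1 R 1).
Transitive: yes — every two-step R-path is closed by a direct edge.
Euclidean: no — 2 R 1 and 2 R 3, but not 1 R 3.
Only Euclidean fails.

Euclidean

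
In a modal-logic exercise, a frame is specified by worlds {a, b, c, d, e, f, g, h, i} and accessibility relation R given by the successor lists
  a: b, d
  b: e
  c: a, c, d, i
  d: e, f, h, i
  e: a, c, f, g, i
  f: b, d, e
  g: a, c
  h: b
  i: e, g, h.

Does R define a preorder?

Reflexive: no — a is not related to itself.
Transitive: no — a R b and b R e, but not a R e.
So R is not a preorder.

No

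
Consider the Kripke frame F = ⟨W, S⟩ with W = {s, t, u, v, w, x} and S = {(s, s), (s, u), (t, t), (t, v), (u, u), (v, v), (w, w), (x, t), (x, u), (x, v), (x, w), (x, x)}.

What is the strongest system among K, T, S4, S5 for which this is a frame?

S4

Reflexive (axiom T): yes — every world is S-related to itself.
Transitive (axiom 4): yes — every two-step S-path is closed by a direct edge.
Euclidean (axiom 5): no — x S t and x S u, but not t S u.
So F validates K, T, S4; S5 would additionally require S to be Euclidean. The strongest is S4.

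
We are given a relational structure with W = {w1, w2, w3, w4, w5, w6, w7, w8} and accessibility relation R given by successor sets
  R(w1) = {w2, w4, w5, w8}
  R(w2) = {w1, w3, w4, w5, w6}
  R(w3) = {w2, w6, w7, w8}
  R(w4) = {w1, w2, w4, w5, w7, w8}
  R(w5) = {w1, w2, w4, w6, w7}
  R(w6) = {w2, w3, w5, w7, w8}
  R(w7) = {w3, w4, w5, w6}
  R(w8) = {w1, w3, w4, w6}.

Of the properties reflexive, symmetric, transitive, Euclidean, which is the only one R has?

symmetric

Reflexive: no — w1 is not related to itself.
Symmetric: yes — every pair in R has its reverse in R.
Transitive: no — w1 R w2 and w2 R w3, but not w1 R w3.
Euclidean: no — w1 R w2 and w1 R w8, but not w2 R w8.
Only symmetric holds.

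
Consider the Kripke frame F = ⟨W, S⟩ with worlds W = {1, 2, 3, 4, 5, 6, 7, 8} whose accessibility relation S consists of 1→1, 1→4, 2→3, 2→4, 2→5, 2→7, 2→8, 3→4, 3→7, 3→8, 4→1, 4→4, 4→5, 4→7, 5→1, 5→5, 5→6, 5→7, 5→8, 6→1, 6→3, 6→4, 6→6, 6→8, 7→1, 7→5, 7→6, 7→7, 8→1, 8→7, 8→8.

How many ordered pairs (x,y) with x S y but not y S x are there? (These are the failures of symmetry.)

Enumerating: (2,3), (2,4), (2,5), (2,7), (2,8), (3,4), (3,7), (3,8), (4,5), (4,7), (5,1), (5,6), … and 9 more.
Total: 21.

21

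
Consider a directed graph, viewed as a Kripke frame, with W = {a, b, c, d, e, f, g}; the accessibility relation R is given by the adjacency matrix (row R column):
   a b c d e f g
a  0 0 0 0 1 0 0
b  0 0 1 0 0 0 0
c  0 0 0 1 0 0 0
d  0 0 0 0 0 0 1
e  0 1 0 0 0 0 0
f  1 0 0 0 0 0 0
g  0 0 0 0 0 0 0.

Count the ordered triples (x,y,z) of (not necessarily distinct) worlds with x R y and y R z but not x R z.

5

Enumerating: (a,e,b), (b,c,d), (c,d,g), (e,b,c), (f,a,e).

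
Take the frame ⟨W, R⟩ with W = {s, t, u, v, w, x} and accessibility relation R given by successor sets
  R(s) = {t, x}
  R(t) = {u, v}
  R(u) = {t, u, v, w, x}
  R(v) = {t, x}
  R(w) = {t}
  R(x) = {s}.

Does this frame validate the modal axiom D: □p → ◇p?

Yes

Axiom D corresponds to the accessibility relation being serial.
Serial: yes — every world has a successor (e.g. s R t).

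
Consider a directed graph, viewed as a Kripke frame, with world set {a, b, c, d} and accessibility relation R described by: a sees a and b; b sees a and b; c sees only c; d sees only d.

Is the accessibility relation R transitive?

Transitive: yes — every two-step R-path is closed by a direct edge.

Yes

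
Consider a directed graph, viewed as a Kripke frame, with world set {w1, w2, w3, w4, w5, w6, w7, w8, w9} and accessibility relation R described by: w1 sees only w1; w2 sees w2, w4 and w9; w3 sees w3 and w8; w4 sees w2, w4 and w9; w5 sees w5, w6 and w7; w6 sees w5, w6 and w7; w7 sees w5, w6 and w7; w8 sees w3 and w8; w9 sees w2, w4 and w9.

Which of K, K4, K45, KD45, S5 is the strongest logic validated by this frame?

Transitive (axiom 4): yes — every two-step R-path is closed by a direct edge.
Euclidean (axiom 5): yes — any two successors of a common world are R-related.
Serial (axiom D): yes — every world has a successor (e.g. w1 R w1).
Reflexive (axiom T): yes — every world is R-related to itself.
So F validates K, K4, K45, KD45, S5. The strongest is S5.

S5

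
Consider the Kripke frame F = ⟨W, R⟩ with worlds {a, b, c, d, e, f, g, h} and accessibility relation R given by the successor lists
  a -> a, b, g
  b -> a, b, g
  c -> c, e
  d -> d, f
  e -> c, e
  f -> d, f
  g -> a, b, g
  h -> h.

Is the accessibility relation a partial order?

No

Reflexive: yes — every world is R-related to itself.
Transitive: yes — every two-step R-path is closed by a direct edge.
Antisymmetric: no — a R b and b R a with a ≠ b.
So R is not a partial order.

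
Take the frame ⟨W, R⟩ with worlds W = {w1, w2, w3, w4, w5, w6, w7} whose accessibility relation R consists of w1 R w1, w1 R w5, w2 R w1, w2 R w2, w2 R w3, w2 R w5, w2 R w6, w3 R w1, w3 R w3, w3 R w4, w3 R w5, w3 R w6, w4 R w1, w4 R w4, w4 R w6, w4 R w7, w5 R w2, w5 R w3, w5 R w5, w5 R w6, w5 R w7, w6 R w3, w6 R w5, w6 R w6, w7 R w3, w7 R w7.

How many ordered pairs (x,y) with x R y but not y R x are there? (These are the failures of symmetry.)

Enumerating: (w1,w5), (w2,w1), (w2,w3), (w2,w6), (w3,w1), (w3,w4), (w4,w1), (w4,w6), (w4,w7), (w5,w7), (w7,w3).

11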